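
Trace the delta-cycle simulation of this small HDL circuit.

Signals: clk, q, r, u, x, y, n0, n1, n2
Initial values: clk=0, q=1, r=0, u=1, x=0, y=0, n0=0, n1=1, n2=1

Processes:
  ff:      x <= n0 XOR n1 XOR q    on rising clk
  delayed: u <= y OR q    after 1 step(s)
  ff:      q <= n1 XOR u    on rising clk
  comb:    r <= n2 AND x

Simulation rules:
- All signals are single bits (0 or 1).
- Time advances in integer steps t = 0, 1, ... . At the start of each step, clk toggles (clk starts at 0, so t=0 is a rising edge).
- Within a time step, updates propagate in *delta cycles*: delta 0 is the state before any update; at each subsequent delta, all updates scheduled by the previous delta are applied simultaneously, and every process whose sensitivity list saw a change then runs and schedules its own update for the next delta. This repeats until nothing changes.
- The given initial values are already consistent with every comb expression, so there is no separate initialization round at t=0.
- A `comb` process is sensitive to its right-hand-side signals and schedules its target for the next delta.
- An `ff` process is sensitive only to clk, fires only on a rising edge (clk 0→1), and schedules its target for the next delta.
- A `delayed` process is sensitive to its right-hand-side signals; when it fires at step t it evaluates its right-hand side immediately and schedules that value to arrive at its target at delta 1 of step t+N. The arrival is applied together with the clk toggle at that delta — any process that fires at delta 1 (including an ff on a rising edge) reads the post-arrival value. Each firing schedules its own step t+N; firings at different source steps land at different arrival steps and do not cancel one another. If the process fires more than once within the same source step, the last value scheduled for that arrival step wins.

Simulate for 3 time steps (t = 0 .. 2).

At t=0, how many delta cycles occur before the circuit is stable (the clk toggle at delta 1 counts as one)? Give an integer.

[bits: u,n0,q,n2,y,x,clk,r,n1]
t=0: Δ0=101100001 Δ1=101100101 Δ2=100100101 | 2Δ
t=1: Δ0=100100101 Δ1=000100001 | 1Δ
t=2: Δ0=000100001 Δ1=000100101 Δ2=001101101 Δ3=001101111 | 3Δ

2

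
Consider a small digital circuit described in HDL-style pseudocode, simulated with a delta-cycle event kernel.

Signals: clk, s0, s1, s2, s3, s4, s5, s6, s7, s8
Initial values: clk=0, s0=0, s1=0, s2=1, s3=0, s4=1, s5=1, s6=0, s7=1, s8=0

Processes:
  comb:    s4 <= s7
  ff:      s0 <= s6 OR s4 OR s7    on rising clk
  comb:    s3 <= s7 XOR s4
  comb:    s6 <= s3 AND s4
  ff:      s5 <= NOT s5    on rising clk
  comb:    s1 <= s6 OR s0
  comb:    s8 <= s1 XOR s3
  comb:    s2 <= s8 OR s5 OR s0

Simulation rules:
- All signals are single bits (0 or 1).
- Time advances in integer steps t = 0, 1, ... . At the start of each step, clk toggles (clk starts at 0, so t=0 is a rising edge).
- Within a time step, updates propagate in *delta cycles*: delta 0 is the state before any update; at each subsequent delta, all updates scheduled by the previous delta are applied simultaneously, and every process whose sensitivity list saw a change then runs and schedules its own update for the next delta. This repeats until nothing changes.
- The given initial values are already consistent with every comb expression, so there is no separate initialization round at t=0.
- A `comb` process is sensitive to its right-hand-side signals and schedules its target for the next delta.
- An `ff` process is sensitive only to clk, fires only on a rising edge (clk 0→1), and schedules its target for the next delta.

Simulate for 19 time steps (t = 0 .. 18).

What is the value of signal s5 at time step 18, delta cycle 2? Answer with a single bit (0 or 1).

[bits: s0,s4,s2,s1,s7,clk,s8,s6,s5,s3]
t=0: Δ0=0110100010 Δ1=0110110010 Δ2=1110110000 Δ3=1111110000 Δ4=1111111000 | 4Δ
t=1: Δ0=1111111000 Δ1=1111101000 | 1Δ
t=2: Δ0=1111101000 Δ1=1111111000 Δ2=1111111010 | 2Δ
t=3: Δ0=1111111010 Δ1=1111101010 | 1Δ
t=4: Δ0=1111101010 Δ1=1111111010 Δ2=1111111000 | 2Δ
t=5: Δ0=1111111000 Δ1=1111101000 | 1Δ
t=6: Δ0=1111101000 Δ1=1111111000 Δ2=1111111010 | 2Δ
t=7: Δ0=1111111010 Δ1=1111101010 | 1Δ
t=8: Δ0=1111101010 Δ1=1111111010 Δ2=1111111000 | 2Δ
t=9: Δ0=1111111000 Δ1=1111101000 | 1Δ
t=10: Δ0=1111101000 Δ1=1111111000 Δ2=1111111010 | 2Δ
t=11: Δ0=1111111010 Δ1=1111101010 | 1Δ
t=12: Δ0=1111101010 Δ1=1111111010 Δ2=1111111000 | 2Δ
t=13: Δ0=1111111000 Δ1=1111101000 | 1Δ
t=14: Δ0=1111101000 Δ1=1111111000 Δ2=1111111010 | 2Δ
t=15: Δ0=1111111010 Δ1=1111101010 | 1Δ
t=16: Δ0=1111101010 Δ1=1111111010 Δ2=1111111000 | 2Δ
t=17: Δ0=1111111000 Δ1=1111101000 | 1Δ
t=18: Δ0=1111101000 Δ1=1111111000 Δ2=1111111010 | 2Δ

1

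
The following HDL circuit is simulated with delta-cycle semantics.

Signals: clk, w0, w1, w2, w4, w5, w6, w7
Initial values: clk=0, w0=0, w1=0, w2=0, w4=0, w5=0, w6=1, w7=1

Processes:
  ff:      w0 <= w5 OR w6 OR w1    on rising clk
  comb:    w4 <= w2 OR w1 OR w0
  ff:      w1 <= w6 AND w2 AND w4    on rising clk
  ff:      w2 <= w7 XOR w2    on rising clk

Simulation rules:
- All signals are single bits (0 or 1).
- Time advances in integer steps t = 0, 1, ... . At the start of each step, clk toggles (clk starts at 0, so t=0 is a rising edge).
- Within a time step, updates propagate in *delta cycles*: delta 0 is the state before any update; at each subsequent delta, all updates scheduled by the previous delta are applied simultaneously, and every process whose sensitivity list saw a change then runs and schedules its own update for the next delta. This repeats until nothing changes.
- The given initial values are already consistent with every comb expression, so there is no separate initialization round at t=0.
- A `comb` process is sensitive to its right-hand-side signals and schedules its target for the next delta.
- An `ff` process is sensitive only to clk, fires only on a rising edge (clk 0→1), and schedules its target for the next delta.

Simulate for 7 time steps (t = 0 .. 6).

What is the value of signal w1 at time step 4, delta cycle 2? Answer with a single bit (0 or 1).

0

[bits: w2,clk,w5,w0,w4,w1,w6,w7]
t=0: Δ0=00000011 Δ1=01000011 Δ2=11010011 Δ3=11011011 | 3Δ
t=1: Δ0=11011011 Δ1=10011011 | 1Δ
t=2: Δ0=10011011 Δ1=11011011 Δ2=01011111 | 2Δ
t=3: Δ0=01011111 Δ1=00011111 | 1Δ
t=4: Δ0=00011111 Δ1=01011111 Δ2=11011011 | 2Δ
t=5: Δ0=11011011 Δ1=10011011 | 1Δ
t=6: Δ0=10011011 Δ1=11011011 Δ2=01011111 | 2Δ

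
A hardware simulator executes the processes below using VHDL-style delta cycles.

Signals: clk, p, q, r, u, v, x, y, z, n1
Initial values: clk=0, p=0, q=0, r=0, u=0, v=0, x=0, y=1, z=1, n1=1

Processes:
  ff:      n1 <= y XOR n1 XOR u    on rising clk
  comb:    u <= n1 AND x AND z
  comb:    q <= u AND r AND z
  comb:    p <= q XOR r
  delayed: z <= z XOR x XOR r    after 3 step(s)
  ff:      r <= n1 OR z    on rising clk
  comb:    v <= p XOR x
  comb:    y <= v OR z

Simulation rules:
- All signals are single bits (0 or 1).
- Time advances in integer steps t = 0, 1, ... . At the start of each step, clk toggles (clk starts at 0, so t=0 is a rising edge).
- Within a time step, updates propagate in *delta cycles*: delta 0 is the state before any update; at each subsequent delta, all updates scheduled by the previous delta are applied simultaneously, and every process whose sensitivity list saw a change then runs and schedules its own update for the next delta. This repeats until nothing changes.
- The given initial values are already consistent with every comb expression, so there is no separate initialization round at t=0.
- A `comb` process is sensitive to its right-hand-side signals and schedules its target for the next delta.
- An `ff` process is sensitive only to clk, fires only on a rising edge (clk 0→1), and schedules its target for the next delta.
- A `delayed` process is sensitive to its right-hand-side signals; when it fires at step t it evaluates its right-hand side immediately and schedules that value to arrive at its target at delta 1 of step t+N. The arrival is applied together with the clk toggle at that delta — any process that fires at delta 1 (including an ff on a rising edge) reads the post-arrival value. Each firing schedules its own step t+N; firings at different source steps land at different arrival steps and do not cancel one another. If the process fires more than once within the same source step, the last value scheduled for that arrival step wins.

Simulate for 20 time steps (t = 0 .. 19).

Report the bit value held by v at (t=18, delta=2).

[bits: r,u,v,q,z,clk,y,x,p,n1]
t=0: Δ0=0000101001 Δ1=0000111001 Δ2=1000111000 Δ3=1000111010 Δ4=1010111010 | 4Δ
t=1: Δ0=1010111010 Δ1=1010101010 | 1Δ
t=2: Δ0=1010101010 Δ1=1010111010 Δ2=1010111011 | 2Δ
t=3: Δ0=1010111011 Δ1=1010001011 | 1Δ
t=4: Δ0=1010001011 Δ1=1010011011 Δ2=1010011010 | 2Δ
t=5: Δ0=1010011010 Δ1=1010001010 | 1Δ
t=6: Δ0=1010001010 Δ1=1010111010 Δ2=1010111011 | 2Δ
t=7: Δ0=1010111011 Δ1=1010101011 | 1Δ
t=8: Δ0=1010101011 Δ1=1010111011 Δ2=1010111010 | 2Δ
t=9: Δ0=1010111010 Δ1=1010001010 | 1Δ
t=10: Δ0=1010001010 Δ1=1010011010 Δ2=0010011011 Δ3=0010011001 Δ4=0000011001 Δ5=0000010001 | 5Δ
t=11: Δ0=0000010001 Δ1=0000000001 | 1Δ
t=12: Δ0=0000000001 Δ1=0000110001 Δ2=1000111001 Δ3=1000111011 Δ4=1010111011 | 4Δ
t=13: Δ0=1010111011 Δ1=1010001011 | 1Δ
t=14: Δ0=1010001011 Δ1=1010011011 Δ2=1010011010 | 2Δ
t=15: Δ0=1010011010 Δ1=1010001010 | 1Δ
t=16: Δ0=1010001010 Δ1=1010111010 Δ2=1010111011 | 2Δ
t=17: Δ0=1010111011 Δ1=1010101011 | 1Δ
t=18: Δ0=1010101011 Δ1=1010111011 Δ2=1010111010 | 2Δ
t=19: Δ0=1010111010 Δ1=1010001010 | 1Δ

1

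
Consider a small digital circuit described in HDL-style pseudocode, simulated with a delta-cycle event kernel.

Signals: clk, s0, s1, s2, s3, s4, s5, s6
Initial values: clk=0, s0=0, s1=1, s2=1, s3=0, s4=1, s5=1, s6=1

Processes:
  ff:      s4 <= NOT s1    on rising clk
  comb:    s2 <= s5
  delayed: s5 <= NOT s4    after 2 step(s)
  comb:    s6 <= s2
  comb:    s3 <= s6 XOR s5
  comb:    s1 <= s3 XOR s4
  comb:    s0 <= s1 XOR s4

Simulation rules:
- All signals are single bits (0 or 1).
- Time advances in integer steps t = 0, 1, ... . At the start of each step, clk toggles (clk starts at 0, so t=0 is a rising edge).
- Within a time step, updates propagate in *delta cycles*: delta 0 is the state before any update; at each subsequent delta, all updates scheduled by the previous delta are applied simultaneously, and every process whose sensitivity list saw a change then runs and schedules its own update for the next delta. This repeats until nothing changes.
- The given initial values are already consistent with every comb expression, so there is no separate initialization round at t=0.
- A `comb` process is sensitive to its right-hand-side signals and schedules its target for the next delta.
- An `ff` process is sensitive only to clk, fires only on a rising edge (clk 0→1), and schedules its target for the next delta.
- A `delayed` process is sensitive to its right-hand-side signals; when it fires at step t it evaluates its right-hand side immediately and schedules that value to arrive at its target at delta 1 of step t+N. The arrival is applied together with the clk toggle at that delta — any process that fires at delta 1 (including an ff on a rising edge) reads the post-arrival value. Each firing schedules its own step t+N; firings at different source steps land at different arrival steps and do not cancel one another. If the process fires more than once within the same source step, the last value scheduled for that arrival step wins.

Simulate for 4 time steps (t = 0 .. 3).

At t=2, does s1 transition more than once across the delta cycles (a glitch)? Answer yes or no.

t=0 Δ0: s3=0 s0=0 s1=1 clk=0 s2=1 s4=1 s6=1 s5=1
  Δ1: clk:0→1
  Δ2: s4:1→0
  Δ3: s0:0→1, s1:1→0
  Δ4: s0:1→0
  (4Δ to stable)
t=1 Δ0: s3=0 s0=0 s1=0 clk=1 s2=1 s4=0 s6=1 s5=1
  Δ1: clk:1→0
  (1Δ to stable)
t=2 Δ0: s3=0 s0=0 s1=0 clk=0 s2=1 s4=0 s6=1 s5=1
  Δ1: clk:0→1
  Δ2: s4:0→1
  Δ3: s0:0→1, s1:0→1
  Δ4: s0:1→0
  (4Δ to stable)
t=3 Δ0: s3=0 s0=0 s1=1 clk=1 s2=1 s4=1 s6=1 s5=1
  Δ1: clk:1→0
  (1Δ to stable)

no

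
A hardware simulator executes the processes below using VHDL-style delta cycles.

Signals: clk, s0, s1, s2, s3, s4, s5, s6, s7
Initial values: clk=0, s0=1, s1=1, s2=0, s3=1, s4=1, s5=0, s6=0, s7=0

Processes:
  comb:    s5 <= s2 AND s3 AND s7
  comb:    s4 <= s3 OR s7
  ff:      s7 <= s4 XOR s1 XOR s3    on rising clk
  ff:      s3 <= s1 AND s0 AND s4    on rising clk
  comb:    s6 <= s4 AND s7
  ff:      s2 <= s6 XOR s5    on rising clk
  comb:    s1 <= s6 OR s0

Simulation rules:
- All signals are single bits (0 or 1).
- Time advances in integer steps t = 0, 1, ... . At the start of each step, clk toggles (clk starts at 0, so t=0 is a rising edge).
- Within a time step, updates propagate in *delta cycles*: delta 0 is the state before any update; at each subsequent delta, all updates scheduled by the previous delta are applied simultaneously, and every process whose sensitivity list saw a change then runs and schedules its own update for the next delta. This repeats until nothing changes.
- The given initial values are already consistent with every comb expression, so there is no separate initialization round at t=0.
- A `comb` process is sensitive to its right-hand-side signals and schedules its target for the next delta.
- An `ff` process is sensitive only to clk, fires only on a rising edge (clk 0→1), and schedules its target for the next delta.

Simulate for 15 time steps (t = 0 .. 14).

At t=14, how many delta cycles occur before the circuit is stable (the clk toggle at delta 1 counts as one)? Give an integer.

[bits: clk,s7,s5,s3,s4,s6,s2,s1,s0]
t=0: Δ0=000110011 Δ1=100110011 Δ2=110110011 Δ3=110111011 | 3Δ
t=1: Δ0=110111011 Δ1=010111011 | 1Δ
t=2: Δ0=010111011 Δ1=110111011 Δ2=110111111 Δ3=111111111 | 3Δ
t=3: Δ0=111111111 Δ1=011111111 | 1Δ
t=4: Δ0=011111111 Δ1=111111111 Δ2=111111011 Δ3=110111011 | 3Δ
t=5: Δ0=110111011 Δ1=010111011 | 1Δ
t=6: Δ0=010111011 Δ1=110111011 Δ2=110111111 Δ3=111111111 | 3Δ
t=7: Δ0=111111111 Δ1=011111111 | 1Δ
t=8: Δ0=011111111 Δ1=111111111 Δ2=111111011 Δ3=110111011 | 3Δ
t=9: Δ0=110111011 Δ1=010111011 | 1Δ
t=10: Δ0=010111011 Δ1=110111011 Δ2=110111111 Δ3=111111111 | 3Δ
t=11: Δ0=111111111 Δ1=011111111 | 1Δ
t=12: Δ0=011111111 Δ1=111111111 Δ2=111111011 Δ3=110111011 | 3Δ
t=13: Δ0=110111011 Δ1=010111011 | 1Δ
t=14: Δ0=010111011 Δ1=110111011 Δ2=110111111 Δ3=111111111 | 3Δ

3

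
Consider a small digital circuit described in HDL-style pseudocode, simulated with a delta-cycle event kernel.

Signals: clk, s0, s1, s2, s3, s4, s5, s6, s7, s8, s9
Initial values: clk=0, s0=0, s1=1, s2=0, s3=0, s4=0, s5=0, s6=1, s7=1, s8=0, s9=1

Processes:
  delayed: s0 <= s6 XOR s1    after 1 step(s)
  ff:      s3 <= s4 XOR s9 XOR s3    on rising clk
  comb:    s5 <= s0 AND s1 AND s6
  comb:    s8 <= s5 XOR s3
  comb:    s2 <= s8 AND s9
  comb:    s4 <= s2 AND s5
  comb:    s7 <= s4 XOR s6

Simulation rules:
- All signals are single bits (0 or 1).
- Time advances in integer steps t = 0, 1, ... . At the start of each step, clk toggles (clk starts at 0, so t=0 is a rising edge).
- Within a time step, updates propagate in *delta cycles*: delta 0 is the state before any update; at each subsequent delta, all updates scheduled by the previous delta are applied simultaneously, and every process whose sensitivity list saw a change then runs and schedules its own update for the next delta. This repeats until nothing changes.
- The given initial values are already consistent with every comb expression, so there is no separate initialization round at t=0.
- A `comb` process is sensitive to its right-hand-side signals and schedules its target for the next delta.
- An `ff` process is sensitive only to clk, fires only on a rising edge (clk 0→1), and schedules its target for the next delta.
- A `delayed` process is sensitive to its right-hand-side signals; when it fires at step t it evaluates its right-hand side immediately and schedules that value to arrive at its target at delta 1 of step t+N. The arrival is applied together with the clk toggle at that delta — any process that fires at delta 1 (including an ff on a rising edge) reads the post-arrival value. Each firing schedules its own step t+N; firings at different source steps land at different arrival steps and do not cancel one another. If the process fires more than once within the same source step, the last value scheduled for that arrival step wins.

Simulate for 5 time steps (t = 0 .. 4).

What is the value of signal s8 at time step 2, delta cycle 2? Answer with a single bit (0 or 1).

1

t=0 Δ0: clk=0 s9=1 s0=0 s8=0 s3=0 s7=1 s4=0 s6=1 s1=1 s5=0 s2=0
  Δ1: clk:0→1
  Δ2: s3:0→1
  Δ3: s8:0→1
  Δ4: s2:0→1
  (4Δ to stable)
t=1 Δ0: clk=1 s9=1 s0=0 s8=1 s3=1 s7=1 s4=0 s6=1 s1=1 s5=0 s2=1
  Δ1: clk:1→0
  (1Δ to stable)
t=2 Δ0: clk=0 s9=1 s0=0 s8=1 s3=1 s7=1 s4=0 s6=1 s1=1 s5=0 s2=1
  Δ1: clk:0→1
  Δ2: s3:1→0
  Δ3: s8:1→0
  Δ4: s2:1→0
  (4Δ to stable)
t=3 Δ0: clk=1 s9=1 s0=0 s8=0 s3=0 s7=1 s4=0 s6=1 s1=1 s5=0 s2=0
  Δ1: clk:1→0
  (1Δ to stable)
t=4 Δ0: clk=0 s9=1 s0=0 s8=0 s3=0 s7=1 s4=0 s6=1 s1=1 s5=0 s2=0
  Δ1: clk:0→1
  Δ2: s3:0→1
  Δ3: s8:0→1
  Δ4: s2:0→1
  (4Δ to stable)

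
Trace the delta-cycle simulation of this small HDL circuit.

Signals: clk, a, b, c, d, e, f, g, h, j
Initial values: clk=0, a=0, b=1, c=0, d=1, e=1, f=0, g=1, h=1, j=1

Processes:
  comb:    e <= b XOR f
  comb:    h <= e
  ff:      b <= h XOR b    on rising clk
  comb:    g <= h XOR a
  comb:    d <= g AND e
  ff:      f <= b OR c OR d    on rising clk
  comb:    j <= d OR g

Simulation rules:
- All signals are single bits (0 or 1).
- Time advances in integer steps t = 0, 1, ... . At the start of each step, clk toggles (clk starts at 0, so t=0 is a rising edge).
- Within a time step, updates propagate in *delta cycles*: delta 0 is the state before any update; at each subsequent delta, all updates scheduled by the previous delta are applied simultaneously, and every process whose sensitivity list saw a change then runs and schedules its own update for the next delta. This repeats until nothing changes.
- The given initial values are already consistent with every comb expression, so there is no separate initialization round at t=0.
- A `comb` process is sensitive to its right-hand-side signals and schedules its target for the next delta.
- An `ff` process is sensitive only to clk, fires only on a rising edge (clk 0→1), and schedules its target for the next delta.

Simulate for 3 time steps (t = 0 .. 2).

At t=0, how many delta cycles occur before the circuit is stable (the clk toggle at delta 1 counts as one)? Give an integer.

t=0 Δ0: f=0 clk=0 g=1 c=0 h=1 d=1 j=1 b=1 e=1 a=0
  Δ1: clk:0→1
  Δ2: f:0→1, b:1→0
  (2Δ to stable)
t=1 Δ0: f=1 clk=1 g=1 c=0 h=1 d=1 j=1 b=0 e=1 a=0
  Δ1: clk:1→0
  (1Δ to stable)
t=2 Δ0: f=1 clk=0 g=1 c=0 h=1 d=1 j=1 b=0 e=1 a=0
  Δ1: clk:0→1
  Δ2: b:0→1
  Δ3: e:1→0
  Δ4: h:1→0, d:1→0
  Δ5: g:1→0
  Δ6: j:1→0
  (6Δ to stable)

2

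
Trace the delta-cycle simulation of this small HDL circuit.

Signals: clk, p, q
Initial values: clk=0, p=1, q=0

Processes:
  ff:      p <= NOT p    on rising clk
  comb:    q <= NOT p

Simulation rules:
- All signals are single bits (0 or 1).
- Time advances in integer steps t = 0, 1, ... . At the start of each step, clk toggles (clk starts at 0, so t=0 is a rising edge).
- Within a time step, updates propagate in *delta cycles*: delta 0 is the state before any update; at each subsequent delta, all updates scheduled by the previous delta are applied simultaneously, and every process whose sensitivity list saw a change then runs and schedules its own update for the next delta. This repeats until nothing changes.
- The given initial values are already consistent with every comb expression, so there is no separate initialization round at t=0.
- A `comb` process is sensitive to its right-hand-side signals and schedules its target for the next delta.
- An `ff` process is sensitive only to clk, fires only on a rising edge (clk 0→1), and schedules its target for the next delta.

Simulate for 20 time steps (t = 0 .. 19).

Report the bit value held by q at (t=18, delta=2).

1

t0.Δ0 q=0 p=1 clk=0
t0.Δ1 q=0 p=1 clk=1
t0.Δ2 q=0 p=0 clk=1
t0.Δ3 q=1 p=0 clk=1
t1.Δ0 q=1 p=0 clk=1
t1.Δ1 q=1 p=0 clk=0
t2.Δ0 q=1 p=0 clk=0
t2.Δ1 q=1 p=0 clk=1
t2.Δ2 q=1 p=1 clk=1
t2.Δ3 q=0 p=1 clk=1
t3.Δ0 q=0 p=1 clk=1
t3.Δ1 q=0 p=1 clk=0
t4.Δ0 q=0 p=1 clk=0
t4.Δ1 q=0 p=1 clk=1
t4.Δ2 q=0 p=0 clk=1
t4.Δ3 q=1 p=0 clk=1
t5.Δ0 q=1 p=0 clk=1
t5.Δ1 q=1 p=0 clk=0
t6.Δ0 q=1 p=0 clk=0
t6.Δ1 q=1 p=0 clk=1
t6.Δ2 q=1 p=1 clk=1
t6.Δ3 q=0 p=1 clk=1
t7.Δ0 q=0 p=1 clk=1
t7.Δ1 q=0 p=1 clk=0
t8.Δ0 q=0 p=1 clk=0
t8.Δ1 q=0 p=1 clk=1
t8.Δ2 q=0 p=0 clk=1
t8.Δ3 q=1 p=0 clk=1
t9.Δ0 q=1 p=0 clk=1
t9.Δ1 q=1 p=0 clk=0
t10.Δ0 q=1 p=0 clk=0
t10.Δ1 q=1 p=0 clk=1
t10.Δ2 q=1 p=1 clk=1
t10.Δ3 q=0 p=1 clk=1
t11.Δ0 q=0 p=1 clk=1
t11.Δ1 q=0 p=1 clk=0
t12.Δ0 q=0 p=1 clk=0
t12.Δ1 q=0 p=1 clk=1
t12.Δ2 q=0 p=0 clk=1
t12.Δ3 q=1 p=0 clk=1
t13.Δ0 q=1 p=0 clk=1
t13.Δ1 q=1 p=0 clk=0
t14.Δ0 q=1 p=0 clk=0
t14.Δ1 q=1 p=0 clk=1
t14.Δ2 q=1 p=1 clk=1
t14.Δ3 q=0 p=1 clk=1
t15.Δ0 q=0 p=1 clk=1
t15.Δ1 q=0 p=1 clk=0
t16.Δ0 q=0 p=1 clk=0
t16.Δ1 q=0 p=1 clk=1
t16.Δ2 q=0 p=0 clk=1
t16.Δ3 q=1 p=0 clk=1
t17.Δ0 q=1 p=0 clk=1
t17.Δ1 q=1 p=0 clk=0
t18.Δ0 q=1 p=0 clk=0
t18.Δ1 q=1 p=0 clk=1
t18.Δ2 q=1 p=1 clk=1
t18.Δ3 q=0 p=1 clk=1
t19.Δ0 q=0 p=1 clk=1
t19.Δ1 q=0 p=1 clk=0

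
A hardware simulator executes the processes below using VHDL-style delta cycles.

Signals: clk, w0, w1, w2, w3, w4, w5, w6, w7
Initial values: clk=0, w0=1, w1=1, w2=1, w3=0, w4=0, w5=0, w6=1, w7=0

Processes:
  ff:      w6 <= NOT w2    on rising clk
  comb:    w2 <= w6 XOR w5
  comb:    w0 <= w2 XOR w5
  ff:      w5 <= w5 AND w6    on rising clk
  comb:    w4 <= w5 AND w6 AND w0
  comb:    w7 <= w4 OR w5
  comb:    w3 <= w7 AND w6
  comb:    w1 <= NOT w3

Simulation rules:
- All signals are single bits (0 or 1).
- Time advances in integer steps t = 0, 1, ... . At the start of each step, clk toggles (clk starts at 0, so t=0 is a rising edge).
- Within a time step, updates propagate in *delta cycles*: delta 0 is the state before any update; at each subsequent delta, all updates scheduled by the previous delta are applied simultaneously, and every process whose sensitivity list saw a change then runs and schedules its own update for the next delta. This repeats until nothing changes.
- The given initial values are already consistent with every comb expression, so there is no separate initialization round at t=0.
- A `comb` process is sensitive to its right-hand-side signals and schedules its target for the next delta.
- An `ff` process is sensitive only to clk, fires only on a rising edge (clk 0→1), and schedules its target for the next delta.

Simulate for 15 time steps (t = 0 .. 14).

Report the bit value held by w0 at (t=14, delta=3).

t0.Δ0 w0=1 w7=0 clk=0 w4=0 w6=1 w2=1 w3=0 w1=1 w5=0
t0.Δ1 w0=1 w7=0 clk=1 w4=0 w6=1 w2=1 w3=0 w1=1 w5=0
t0.Δ2 w0=1 w7=0 clk=1 w4=0 w6=0 w2=1 w3=0 w1=1 w5=0
t0.Δ3 w0=1 w7=0 clk=1 w4=0 w6=0 w2=0 w3=0 w1=1 w5=0
t0.Δ4 w0=0 w7=0 clk=1 w4=0 w6=0 w2=0 w3=0 w1=1 w5=0
t1.Δ0 w0=0 w7=0 clk=1 w4=0 w6=0 w2=0 w3=0 w1=1 w5=0
t1.Δ1 w0=0 w7=0 clk=0 w4=0 w6=0 w2=0 w3=0 w1=1 w5=0
t2.Δ0 w0=0 w7=0 clk=0 w4=0 w6=0 w2=0 w3=0 w1=1 w5=0
t2.Δ1 w0=0 w7=0 clk=1 w4=0 w6=0 w2=0 w3=0 w1=1 w5=0
t2.Δ2 w0=0 w7=0 clk=1 w4=0 w6=1 w2=0 w3=0 w1=1 w5=0
t2.Δ3 w0=0 w7=0 clk=1 w4=0 w6=1 w2=1 w3=0 w1=1 w5=0
t2.Δ4 w0=1 w7=0 clk=1 w4=0 w6=1 w2=1 w3=0 w1=1 w5=0
t3.Δ0 w0=1 w7=0 clk=1 w4=0 w6=1 w2=1 w3=0 w1=1 w5=0
t3.Δ1 w0=1 w7=0 clk=0 w4=0 w6=1 w2=1 w3=0 w1=1 w5=0
t4.Δ0 w0=1 w7=0 clk=0 w4=0 w6=1 w2=1 w3=0 w1=1 w5=0
t4.Δ1 w0=1 w7=0 clk=1 w4=0 w6=1 w2=1 w3=0 w1=1 w5=0
t4.Δ2 w0=1 w7=0 clk=1 w4=0 w6=0 w2=1 w3=0 w1=1 w5=0
t4.Δ3 w0=1 w7=0 clk=1 w4=0 w6=0 w2=0 w3=0 w1=1 w5=0
t4.Δ4 w0=0 w7=0 clk=1 w4=0 w6=0 w2=0 w3=0 w1=1 w5=0
t5.Δ0 w0=0 w7=0 clk=1 w4=0 w6=0 w2=0 w3=0 w1=1 w5=0
t5.Δ1 w0=0 w7=0 clk=0 w4=0 w6=0 w2=0 w3=0 w1=1 w5=0
t6.Δ0 w0=0 w7=0 clk=0 w4=0 w6=0 w2=0 w3=0 w1=1 w5=0
t6.Δ1 w0=0 w7=0 clk=1 w4=0 w6=0 w2=0 w3=0 w1=1 w5=0
t6.Δ2 w0=0 w7=0 clk=1 w4=0 w6=1 w2=0 w3=0 w1=1 w5=0
t6.Δ3 w0=0 w7=0 clk=1 w4=0 w6=1 w2=1 w3=0 w1=1 w5=0
t6.Δ4 w0=1 w7=0 clk=1 w4=0 w6=1 w2=1 w3=0 w1=1 w5=0
t7.Δ0 w0=1 w7=0 clk=1 w4=0 w6=1 w2=1 w3=0 w1=1 w5=0
t7.Δ1 w0=1 w7=0 clk=0 w4=0 w6=1 w2=1 w3=0 w1=1 w5=0
t8.Δ0 w0=1 w7=0 clk=0 w4=0 w6=1 w2=1 w3=0 w1=1 w5=0
t8.Δ1 w0=1 w7=0 clk=1 w4=0 w6=1 w2=1 w3=0 w1=1 w5=0
t8.Δ2 w0=1 w7=0 clk=1 w4=0 w6=0 w2=1 w3=0 w1=1 w5=0
t8.Δ3 w0=1 w7=0 clk=1 w4=0 w6=0 w2=0 w3=0 w1=1 w5=0
t8.Δ4 w0=0 w7=0 clk=1 w4=0 w6=0 w2=0 w3=0 w1=1 w5=0
t9.Δ0 w0=0 w7=0 clk=1 w4=0 w6=0 w2=0 w3=0 w1=1 w5=0
t9.Δ1 w0=0 w7=0 clk=0 w4=0 w6=0 w2=0 w3=0 w1=1 w5=0
t10.Δ0 w0=0 w7=0 clk=0 w4=0 w6=0 w2=0 w3=0 w1=1 w5=0
t10.Δ1 w0=0 w7=0 clk=1 w4=0 w6=0 w2=0 w3=0 w1=1 w5=0
t10.Δ2 w0=0 w7=0 clk=1 w4=0 w6=1 w2=0 w3=0 w1=1 w5=0
t10.Δ3 w0=0 w7=0 clk=1 w4=0 w6=1 w2=1 w3=0 w1=1 w5=0
t10.Δ4 w0=1 w7=0 clk=1 w4=0 w6=1 w2=1 w3=0 w1=1 w5=0
t11.Δ0 w0=1 w7=0 clk=1 w4=0 w6=1 w2=1 w3=0 w1=1 w5=0
t11.Δ1 w0=1 w7=0 clk=0 w4=0 w6=1 w2=1 w3=0 w1=1 w5=0
t12.Δ0 w0=1 w7=0 clk=0 w4=0 w6=1 w2=1 w3=0 w1=1 w5=0
t12.Δ1 w0=1 w7=0 clk=1 w4=0 w6=1 w2=1 w3=0 w1=1 w5=0
t12.Δ2 w0=1 w7=0 clk=1 w4=0 w6=0 w2=1 w3=0 w1=1 w5=0
t12.Δ3 w0=1 w7=0 clk=1 w4=0 w6=0 w2=0 w3=0 w1=1 w5=0
t12.Δ4 w0=0 w7=0 clk=1 w4=0 w6=0 w2=0 w3=0 w1=1 w5=0
t13.Δ0 w0=0 w7=0 clk=1 w4=0 w6=0 w2=0 w3=0 w1=1 w5=0
t13.Δ1 w0=0 w7=0 clk=0 w4=0 w6=0 w2=0 w3=0 w1=1 w5=0
t14.Δ0 w0=0 w7=0 clk=0 w4=0 w6=0 w2=0 w3=0 w1=1 w5=0
t14.Δ1 w0=0 w7=0 clk=1 w4=0 w6=0 w2=0 w3=0 w1=1 w5=0
t14.Δ2 w0=0 w7=0 clk=1 w4=0 w6=1 w2=0 w3=0 w1=1 w5=0
t14.Δ3 w0=0 w7=0 clk=1 w4=0 w6=1 w2=1 w3=0 w1=1 w5=0
t14.Δ4 w0=1 w7=0 clk=1 w4=0 w6=1 w2=1 w3=0 w1=1 w5=0

0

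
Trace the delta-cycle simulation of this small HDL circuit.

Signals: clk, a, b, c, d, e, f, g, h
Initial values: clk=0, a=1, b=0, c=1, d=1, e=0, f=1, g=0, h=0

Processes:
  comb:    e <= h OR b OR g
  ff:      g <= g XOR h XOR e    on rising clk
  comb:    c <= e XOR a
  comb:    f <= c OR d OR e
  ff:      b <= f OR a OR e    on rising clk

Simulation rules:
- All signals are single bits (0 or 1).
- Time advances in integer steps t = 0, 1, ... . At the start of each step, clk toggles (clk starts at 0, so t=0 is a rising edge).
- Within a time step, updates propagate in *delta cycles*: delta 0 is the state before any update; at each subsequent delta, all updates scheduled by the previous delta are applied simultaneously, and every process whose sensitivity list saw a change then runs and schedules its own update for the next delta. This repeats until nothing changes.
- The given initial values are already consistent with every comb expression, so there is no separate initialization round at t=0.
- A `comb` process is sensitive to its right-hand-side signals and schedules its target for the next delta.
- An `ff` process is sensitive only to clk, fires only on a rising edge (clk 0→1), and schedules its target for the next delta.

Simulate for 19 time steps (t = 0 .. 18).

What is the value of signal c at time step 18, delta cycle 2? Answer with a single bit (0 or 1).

t=0 Δ0: b=0 f=1 a=1 h=0 g=0 e=0 d=1 c=1 clk=0
  Δ1: clk:0→1
  Δ2: b:0→1
  Δ3: e:0→1
  Δ4: c:1→0
  (4Δ to stable)
t=1 Δ0: b=1 f=1 a=1 h=0 g=0 e=1 d=1 c=0 clk=1
  Δ1: clk:1→0
  (1Δ to stable)
t=2 Δ0: b=1 f=1 a=1 h=0 g=0 e=1 d=1 c=0 clk=0
  Δ1: clk:0→1
  Δ2: g:0→1
  (2Δ to stable)
t=3 Δ0: b=1 f=1 a=1 h=0 g=1 e=1 d=1 c=0 clk=1
  Δ1: clk:1→0
  (1Δ to stable)
t=4 Δ0: b=1 f=1 a=1 h=0 g=1 e=1 d=1 c=0 clk=0
  Δ1: clk:0→1
  Δ2: g:1→0
  (2Δ to stable)
t=5 Δ0: b=1 f=1 a=1 h=0 g=0 e=1 d=1 c=0 clk=1
  Δ1: clk:1→0
  (1Δ to stable)
t=6 Δ0: b=1 f=1 a=1 h=0 g=0 e=1 d=1 c=0 clk=0
  Δ1: clk:0→1
  Δ2: g:0→1
  (2Δ to stable)
t=7 Δ0: b=1 f=1 a=1 h=0 g=1 e=1 d=1 c=0 clk=1
  Δ1: clk:1→0
  (1Δ to stable)
t=8 Δ0: b=1 f=1 a=1 h=0 g=1 e=1 d=1 c=0 clk=0
  Δ1: clk:0→1
  Δ2: g:1→0
  (2Δ to stable)
t=9 Δ0: b=1 f=1 a=1 h=0 g=0 e=1 d=1 c=0 clk=1
  Δ1: clk:1→0
  (1Δ to stable)
t=10 Δ0: b=1 f=1 a=1 h=0 g=0 e=1 d=1 c=0 clk=0
  Δ1: clk:0→1
  Δ2: g:0→1
  (2Δ to stable)
t=11 Δ0: b=1 f=1 a=1 h=0 g=1 e=1 d=1 c=0 clk=1
  Δ1: clk:1→0
  (1Δ to stable)
t=12 Δ0: b=1 f=1 a=1 h=0 g=1 e=1 d=1 c=0 clk=0
  Δ1: clk:0→1
  Δ2: g:1→0
  (2Δ to stable)
t=13 Δ0: b=1 f=1 a=1 h=0 g=0 e=1 d=1 c=0 clk=1
  Δ1: clk:1→0
  (1Δ to stable)
t=14 Δ0: b=1 f=1 a=1 h=0 g=0 e=1 d=1 c=0 clk=0
  Δ1: clk:0→1
  Δ2: g:0→1
  (2Δ to stable)
t=15 Δ0: b=1 f=1 a=1 h=0 g=1 e=1 d=1 c=0 clk=1
  Δ1: clk:1→0
  (1Δ to stable)
t=16 Δ0: b=1 f=1 a=1 h=0 g=1 e=1 d=1 c=0 clk=0
  Δ1: clk:0→1
  Δ2: g:1→0
  (2Δ to stable)
t=17 Δ0: b=1 f=1 a=1 h=0 g=0 e=1 d=1 c=0 clk=1
  Δ1: clk:1→0
  (1Δ to stable)
t=18 Δ0: b=1 f=1 a=1 h=0 g=0 e=1 d=1 c=0 clk=0
  Δ1: clk:0→1
  Δ2: g:0→1
  (2Δ to stable)

0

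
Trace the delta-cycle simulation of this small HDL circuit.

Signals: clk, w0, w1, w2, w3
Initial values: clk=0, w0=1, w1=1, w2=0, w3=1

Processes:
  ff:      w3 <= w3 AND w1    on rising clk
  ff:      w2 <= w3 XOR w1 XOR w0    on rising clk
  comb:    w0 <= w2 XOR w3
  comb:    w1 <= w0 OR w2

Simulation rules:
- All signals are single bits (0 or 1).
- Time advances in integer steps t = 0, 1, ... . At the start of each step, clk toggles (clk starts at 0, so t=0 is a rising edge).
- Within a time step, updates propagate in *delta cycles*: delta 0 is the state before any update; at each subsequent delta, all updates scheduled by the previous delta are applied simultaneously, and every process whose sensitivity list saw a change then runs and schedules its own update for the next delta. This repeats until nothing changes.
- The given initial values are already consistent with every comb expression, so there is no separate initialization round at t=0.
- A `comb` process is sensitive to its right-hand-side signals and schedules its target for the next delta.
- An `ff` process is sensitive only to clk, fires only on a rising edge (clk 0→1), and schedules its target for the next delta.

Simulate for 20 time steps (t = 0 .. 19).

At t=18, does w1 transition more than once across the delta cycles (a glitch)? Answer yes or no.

[bits: w3,w0,w1,w2,clk]
t=0: Δ0=11100 Δ1=11101 Δ2=11111 Δ3=10111 | 3Δ
t=1: Δ0=10111 Δ1=10110 | 1Δ
t=2: Δ0=10110 Δ1=10111 Δ2=10101 Δ3=11001 Δ4=11101 | 4Δ
t=3: Δ0=11101 Δ1=11100 | 1Δ
t=4: Δ0=11100 Δ1=11101 Δ2=11111 Δ3=10111 | 3Δ
t=5: Δ0=10111 Δ1=10110 | 1Δ
t=6: Δ0=10110 Δ1=10111 Δ2=10101 Δ3=11001 Δ4=11101 | 4Δ
t=7: Δ0=11101 Δ1=11100 | 1Δ
t=8: Δ0=11100 Δ1=11101 Δ2=11111 Δ3=10111 | 3Δ
t=9: Δ0=10111 Δ1=10110 | 1Δ
t=10: Δ0=10110 Δ1=10111 Δ2=10101 Δ3=11001 Δ4=11101 | 4Δ
t=11: Δ0=11101 Δ1=11100 | 1Δ
t=12: Δ0=11100 Δ1=11101 Δ2=11111 Δ3=10111 | 3Δ
t=13: Δ0=10111 Δ1=10110 | 1Δ
t=14: Δ0=10110 Δ1=10111 Δ2=10101 Δ3=11001 Δ4=11101 | 4Δ
t=15: Δ0=11101 Δ1=11100 | 1Δ
t=16: Δ0=11100 Δ1=11101 Δ2=11111 Δ3=10111 | 3Δ
t=17: Δ0=10111 Δ1=10110 | 1Δ
t=18: Δ0=10110 Δ1=10111 Δ2=10101 Δ3=11001 Δ4=11101 | 4Δ
t=19: Δ0=11101 Δ1=11100 | 1Δ

yes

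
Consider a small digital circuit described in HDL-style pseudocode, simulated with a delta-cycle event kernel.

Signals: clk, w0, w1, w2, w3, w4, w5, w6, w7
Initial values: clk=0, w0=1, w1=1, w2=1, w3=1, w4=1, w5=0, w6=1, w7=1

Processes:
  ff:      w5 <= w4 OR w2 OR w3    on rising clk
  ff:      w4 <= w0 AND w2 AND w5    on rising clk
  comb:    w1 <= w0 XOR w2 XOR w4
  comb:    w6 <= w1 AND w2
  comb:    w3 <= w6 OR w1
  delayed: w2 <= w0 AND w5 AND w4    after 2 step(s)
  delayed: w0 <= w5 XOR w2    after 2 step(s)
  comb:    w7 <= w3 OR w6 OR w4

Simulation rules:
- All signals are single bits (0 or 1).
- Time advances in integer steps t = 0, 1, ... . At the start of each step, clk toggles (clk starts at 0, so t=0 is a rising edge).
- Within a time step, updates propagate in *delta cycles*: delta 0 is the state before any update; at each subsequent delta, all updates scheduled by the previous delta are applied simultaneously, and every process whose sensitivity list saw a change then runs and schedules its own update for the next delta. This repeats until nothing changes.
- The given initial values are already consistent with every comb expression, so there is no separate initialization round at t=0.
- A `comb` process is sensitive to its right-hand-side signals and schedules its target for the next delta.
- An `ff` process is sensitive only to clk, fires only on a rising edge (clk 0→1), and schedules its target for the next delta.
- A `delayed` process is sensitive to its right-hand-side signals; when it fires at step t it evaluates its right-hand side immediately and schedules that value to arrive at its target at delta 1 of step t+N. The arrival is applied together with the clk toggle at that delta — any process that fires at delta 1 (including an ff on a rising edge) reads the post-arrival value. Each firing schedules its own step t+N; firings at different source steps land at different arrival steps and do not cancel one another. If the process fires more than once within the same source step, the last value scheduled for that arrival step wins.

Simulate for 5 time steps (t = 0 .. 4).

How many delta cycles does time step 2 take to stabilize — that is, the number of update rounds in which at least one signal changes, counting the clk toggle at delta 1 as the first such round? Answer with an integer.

t0.Δ0 w1=1 w6=1 clk=0 w2=1 w3=1 w5=0 w0=1 w4=1 w7=1
t0.Δ1 w1=1 w6=1 clk=1 w2=1 w3=1 w5=0 w0=1 w4=1 w7=1
t0.Δ2 w1=1 w6=1 clk=1 w2=1 w3=1 w5=1 w0=1 w4=0 w7=1
t0.Δ3 w1=0 w6=1 clk=1 w2=1 w3=1 w5=1 w0=1 w4=0 w7=1
t0.Δ4 w1=0 w6=0 clk=1 w2=1 w3=1 w5=1 w0=1 w4=0 w7=1
t0.Δ5 w1=0 w6=0 clk=1 w2=1 w3=0 w5=1 w0=1 w4=0 w7=1
t0.Δ6 w1=0 w6=0 clk=1 w2=1 w3=0 w5=1 w0=1 w4=0 w7=0
t1.Δ0 w1=0 w6=0 clk=1 w2=1 w3=0 w5=1 w0=1 w4=0 w7=0
t1.Δ1 w1=0 w6=0 clk=0 w2=1 w3=0 w5=1 w0=1 w4=0 w7=0
t2.Δ0 w1=0 w6=0 clk=0 w2=1 w3=0 w5=1 w0=1 w4=0 w7=0
t2.Δ1 w1=0 w6=0 clk=1 w2=0 w3=0 w5=1 w0=0 w4=0 w7=0
t2.Δ2 w1=0 w6=0 clk=1 w2=0 w3=0 w5=0 w0=0 w4=0 w7=0
t3.Δ0 w1=0 w6=0 clk=1 w2=0 w3=0 w5=0 w0=0 w4=0 w7=0
t3.Δ1 w1=0 w6=0 clk=0 w2=0 w3=0 w5=0 w0=0 w4=0 w7=0
t4.Δ0 w1=0 w6=0 clk=0 w2=0 w3=0 w5=0 w0=0 w4=0 w7=0
t4.Δ1 w1=0 w6=0 clk=1 w2=0 w3=0 w5=0 w0=0 w4=0 w7=0

2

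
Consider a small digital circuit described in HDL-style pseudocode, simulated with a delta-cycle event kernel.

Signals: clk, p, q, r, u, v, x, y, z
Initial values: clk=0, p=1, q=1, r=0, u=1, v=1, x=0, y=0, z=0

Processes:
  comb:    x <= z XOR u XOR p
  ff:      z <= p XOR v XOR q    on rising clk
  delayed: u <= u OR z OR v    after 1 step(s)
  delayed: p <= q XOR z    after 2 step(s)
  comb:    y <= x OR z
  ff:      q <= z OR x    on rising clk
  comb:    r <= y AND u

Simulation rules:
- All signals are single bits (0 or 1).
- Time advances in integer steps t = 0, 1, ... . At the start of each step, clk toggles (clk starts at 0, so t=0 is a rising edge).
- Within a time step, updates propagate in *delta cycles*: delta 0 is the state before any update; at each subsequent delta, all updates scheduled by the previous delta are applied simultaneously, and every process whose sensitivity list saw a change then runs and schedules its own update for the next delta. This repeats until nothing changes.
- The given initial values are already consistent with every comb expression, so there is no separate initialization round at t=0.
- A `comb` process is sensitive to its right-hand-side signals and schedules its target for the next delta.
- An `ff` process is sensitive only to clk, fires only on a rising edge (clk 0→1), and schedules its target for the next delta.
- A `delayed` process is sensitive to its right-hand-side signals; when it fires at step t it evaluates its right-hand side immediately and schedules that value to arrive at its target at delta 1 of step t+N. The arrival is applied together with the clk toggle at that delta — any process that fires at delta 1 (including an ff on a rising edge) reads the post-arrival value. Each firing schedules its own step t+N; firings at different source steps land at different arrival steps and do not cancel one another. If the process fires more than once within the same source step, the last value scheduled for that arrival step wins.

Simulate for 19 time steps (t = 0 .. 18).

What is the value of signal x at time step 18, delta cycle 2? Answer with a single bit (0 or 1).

1

[bits: z,u,clk,x,y,r,q,p,v]
t=0: Δ0=010000111 Δ1=011000111 Δ2=111000011 Δ3=111110011 Δ4=111111011 | 4Δ
t=1: Δ0=111111011 Δ1=110111011 | 1Δ
t=2: Δ0=110111011 Δ1=111111011 Δ2=011111111 Δ3=011011111 Δ4=011001111 Δ5=011000111 | 5Δ
t=3: Δ0=011000111 Δ1=010000111 | 1Δ
t=4: Δ0=010000111 Δ1=011000111 Δ2=111000011 Δ3=111110011 Δ4=111111011 | 4Δ
t=5: Δ0=111111011 Δ1=110111011 | 1Δ
t=6: Δ0=110111011 Δ1=111111011 Δ2=011111111 Δ3=011011111 Δ4=011001111 Δ5=011000111 | 5Δ
t=7: Δ0=011000111 Δ1=010000111 | 1Δ
t=8: Δ0=010000111 Δ1=011000111 Δ2=111000011 Δ3=111110011 Δ4=111111011 | 4Δ
t=9: Δ0=111111011 Δ1=110111011 | 1Δ
t=10: Δ0=110111011 Δ1=111111011 Δ2=011111111 Δ3=011011111 Δ4=011001111 Δ5=011000111 | 5Δ
t=11: Δ0=011000111 Δ1=010000111 | 1Δ
t=12: Δ0=010000111 Δ1=011000111 Δ2=111000011 Δ3=111110011 Δ4=111111011 | 4Δ
t=13: Δ0=111111011 Δ1=110111011 | 1Δ
t=14: Δ0=110111011 Δ1=111111011 Δ2=011111111 Δ3=011011111 Δ4=011001111 Δ5=011000111 | 5Δ
t=15: Δ0=011000111 Δ1=010000111 | 1Δ
t=16: Δ0=010000111 Δ1=011000111 Δ2=111000011 Δ3=111110011 Δ4=111111011 | 4Δ
t=17: Δ0=111111011 Δ1=110111011 | 1Δ
t=18: Δ0=110111011 Δ1=111111011 Δ2=011111111 Δ3=011011111 Δ4=011001111 Δ5=011000111 | 5Δ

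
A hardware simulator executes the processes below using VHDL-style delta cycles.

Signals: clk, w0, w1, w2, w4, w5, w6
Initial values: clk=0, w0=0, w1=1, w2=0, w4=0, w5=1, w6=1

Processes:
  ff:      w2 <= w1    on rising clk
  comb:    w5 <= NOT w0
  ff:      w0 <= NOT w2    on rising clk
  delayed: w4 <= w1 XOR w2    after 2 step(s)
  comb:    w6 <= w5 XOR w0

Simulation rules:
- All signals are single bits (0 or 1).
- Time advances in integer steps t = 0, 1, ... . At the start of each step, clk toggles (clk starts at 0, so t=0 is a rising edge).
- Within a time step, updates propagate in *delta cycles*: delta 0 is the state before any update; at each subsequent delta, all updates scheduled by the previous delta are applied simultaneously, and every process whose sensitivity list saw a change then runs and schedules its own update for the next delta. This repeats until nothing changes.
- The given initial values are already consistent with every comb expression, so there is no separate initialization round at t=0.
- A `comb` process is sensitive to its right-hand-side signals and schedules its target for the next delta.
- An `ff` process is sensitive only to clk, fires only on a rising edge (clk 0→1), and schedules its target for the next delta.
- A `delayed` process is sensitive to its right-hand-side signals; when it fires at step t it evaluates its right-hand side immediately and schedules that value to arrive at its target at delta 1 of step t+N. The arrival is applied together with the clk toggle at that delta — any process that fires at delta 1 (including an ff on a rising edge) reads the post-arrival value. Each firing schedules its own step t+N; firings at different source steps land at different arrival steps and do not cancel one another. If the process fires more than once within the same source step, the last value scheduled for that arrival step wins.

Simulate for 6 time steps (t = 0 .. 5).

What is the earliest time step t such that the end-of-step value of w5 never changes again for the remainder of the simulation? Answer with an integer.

[bits: w5,w6,w2,w0,w4,clk,w1]
t=0: Δ0=1100001 Δ1=1100011 Δ2=1111011 Δ3=0011011 Δ4=0111011 | 4Δ
t=1: Δ0=0111011 Δ1=0111001 | 1Δ
t=2: Δ0=0111001 Δ1=0111011 Δ2=0110011 Δ3=1010011 Δ4=1110011 | 4Δ
t=3: Δ0=1110011 Δ1=1110001 | 1Δ
t=4: Δ0=1110001 Δ1=1110011 | 1Δ
t=5: Δ0=1110011 Δ1=1110001 | 1Δ

2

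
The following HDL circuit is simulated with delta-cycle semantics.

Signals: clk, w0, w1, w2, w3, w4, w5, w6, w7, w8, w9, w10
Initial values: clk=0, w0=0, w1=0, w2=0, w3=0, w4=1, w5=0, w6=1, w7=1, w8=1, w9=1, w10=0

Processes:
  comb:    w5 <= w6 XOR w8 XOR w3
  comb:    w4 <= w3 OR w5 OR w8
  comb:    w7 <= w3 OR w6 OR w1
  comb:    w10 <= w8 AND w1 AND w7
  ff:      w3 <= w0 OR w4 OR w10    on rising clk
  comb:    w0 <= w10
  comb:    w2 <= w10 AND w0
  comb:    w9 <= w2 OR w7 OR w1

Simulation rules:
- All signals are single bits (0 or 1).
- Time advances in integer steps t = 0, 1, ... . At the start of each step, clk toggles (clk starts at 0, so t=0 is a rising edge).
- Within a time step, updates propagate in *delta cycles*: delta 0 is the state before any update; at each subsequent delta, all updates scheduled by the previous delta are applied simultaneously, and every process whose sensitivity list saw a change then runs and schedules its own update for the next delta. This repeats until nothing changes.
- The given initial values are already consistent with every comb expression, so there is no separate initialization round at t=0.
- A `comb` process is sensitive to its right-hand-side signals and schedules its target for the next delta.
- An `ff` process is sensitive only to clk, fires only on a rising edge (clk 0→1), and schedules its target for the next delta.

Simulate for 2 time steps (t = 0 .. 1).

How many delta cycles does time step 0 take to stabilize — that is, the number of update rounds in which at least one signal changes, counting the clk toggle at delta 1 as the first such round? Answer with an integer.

3

[bits: w9,w1,clk,w8,w0,w3,w10,w2,w5,w4,w6,w7]
t=0: Δ0=100100000111 Δ1=101100000111 Δ2=101101000111 Δ3=101101001111 | 3Δ
t=1: Δ0=101101001111 Δ1=100101001111 | 1Δ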